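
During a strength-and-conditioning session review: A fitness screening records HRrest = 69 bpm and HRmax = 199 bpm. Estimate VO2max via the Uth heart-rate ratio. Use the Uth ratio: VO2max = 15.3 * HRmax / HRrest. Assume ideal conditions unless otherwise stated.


VO2max = 15.3 * HRmax / HRrest
VO2max = 15.3 * 199 / 69
VO2max = 3044.7 / 69 = 44.1261 mL/kg/min

44.1261 mL/kg/min


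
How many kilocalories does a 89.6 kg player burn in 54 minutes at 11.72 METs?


kcal = MET * mass * time_hr
Convert time: 54 min = 0.9 hr
kcal = 11.72 * 89.6 * 0.9
kcal = 945.1008 kcal

945.1008 kcal


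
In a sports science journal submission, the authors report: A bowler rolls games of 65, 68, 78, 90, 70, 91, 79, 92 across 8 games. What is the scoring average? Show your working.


Average = sum / n
Sum = 633
Average = 633 / 8 = 79.125

79.125


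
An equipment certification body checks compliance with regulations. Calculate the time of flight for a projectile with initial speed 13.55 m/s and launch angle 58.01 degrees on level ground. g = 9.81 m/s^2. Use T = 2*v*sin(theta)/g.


T = 2*v*sin(theta)/g
sin(theta) = sin(58.01 deg) = 0.8481
T = 2*13.55*0.8481 / 9.81
T = 22.9846 / 9.81 = 2.343 s

2.343 s


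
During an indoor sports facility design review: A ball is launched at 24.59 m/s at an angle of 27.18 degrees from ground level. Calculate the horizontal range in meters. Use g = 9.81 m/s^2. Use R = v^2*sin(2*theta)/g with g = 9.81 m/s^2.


R = v^2 * sin(2*theta) / g
Convert angle to radians: theta = 27.18 deg = 0.4744 rad
sin(2*theta) = sin(0.9488) = 0.8127
R = 24.59^2 * 0.8127 / 9.81
R = 604.6681 * 0.8127 / 9.81 = 50.0928 m

50.0928 m


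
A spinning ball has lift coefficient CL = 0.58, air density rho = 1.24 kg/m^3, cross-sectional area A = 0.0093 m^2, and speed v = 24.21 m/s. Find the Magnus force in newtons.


FM = 0.5 * CL * rho * A * v^2
FM = 0.5 * 0.58 * 1.24 * 0.0093 * 24.21^2
v^2 = 586.1241
FM = 0.5 * 0.58 * 1.24 * 0.0093 * 586.1241 = 1.9602 N

1.9602 N


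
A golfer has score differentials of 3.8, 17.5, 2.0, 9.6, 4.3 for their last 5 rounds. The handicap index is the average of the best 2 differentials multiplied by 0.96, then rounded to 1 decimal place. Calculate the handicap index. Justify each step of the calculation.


All differentials: 3.8, 17.5, 2.0, 9.6, 4.3
Sorted: 2.0, 3.8, 4.3, 9.6, 17.5
Best 2: 2.0, 3.8
Average of best = 5.8 / 2 = 2.9
Raw index = 2.9 * 0.96 = 2.784
Handicap index = round(2.784, 1) = 2.8

2.8


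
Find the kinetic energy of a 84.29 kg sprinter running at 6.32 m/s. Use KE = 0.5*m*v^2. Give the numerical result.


KE = 0.5 * m * v^2
KE = 0.5 * 84.29 * 6.32^2
KE = 0.5 * 84.29 * 39.9424 = 1683.3724 J

1683.3724 J


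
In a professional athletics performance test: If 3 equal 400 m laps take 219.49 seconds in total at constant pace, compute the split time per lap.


Split time = total_time / n_laps = 219.49 / 3
Split time = 73.1633 s per lap

73.1633 s


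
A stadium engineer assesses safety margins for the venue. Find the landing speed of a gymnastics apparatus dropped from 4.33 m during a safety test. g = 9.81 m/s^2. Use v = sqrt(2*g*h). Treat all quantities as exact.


v = sqrt(2 * g * h)
v = sqrt(2 * 9.81 * 4.33)
v = sqrt(84.9546) = 9.2171 m/s

9.2171 m/s


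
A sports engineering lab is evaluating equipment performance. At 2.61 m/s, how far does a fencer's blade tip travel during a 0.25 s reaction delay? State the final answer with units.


d = v * t
d = 2.61 * 0.25
d = 0.6525 m

0.6525 m


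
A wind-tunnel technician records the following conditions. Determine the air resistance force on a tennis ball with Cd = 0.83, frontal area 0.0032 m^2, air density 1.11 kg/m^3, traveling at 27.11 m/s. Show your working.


Fd = 0.5 * Cd * rho * A * v^2
Fd = 0.5 * 0.83 * 1.11 * 0.0032 * 27.11^2
v^2 = 734.9521
Fd = 0.5 * 0.83 * 1.11 * 0.0032 * 734.9521 = 1.0834 N

1.0834 N


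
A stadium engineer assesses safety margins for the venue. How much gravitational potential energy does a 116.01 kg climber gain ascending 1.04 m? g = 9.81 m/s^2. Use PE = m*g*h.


PE = m * g * h
PE = 116.01 * 9.81 * 1.04
PE = 1138.0581 * 1.04 = 1183.5804 J

1183.5804 J


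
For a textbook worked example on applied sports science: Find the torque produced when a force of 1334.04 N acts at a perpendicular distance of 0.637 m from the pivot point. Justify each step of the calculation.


tau = F * d
tau = 1334.04 * 0.637
tau = 849.7835 N*m

849.7835 N*m


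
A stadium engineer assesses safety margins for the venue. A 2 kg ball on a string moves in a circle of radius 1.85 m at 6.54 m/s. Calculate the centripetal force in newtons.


Fc = m * v^2 / r
v^2 = 6.54^2 = 42.7716
Fc = 2 * 42.7716 / 1.85
Fc = 85.5432 / 1.85 = 46.2396 N

46.2396 N


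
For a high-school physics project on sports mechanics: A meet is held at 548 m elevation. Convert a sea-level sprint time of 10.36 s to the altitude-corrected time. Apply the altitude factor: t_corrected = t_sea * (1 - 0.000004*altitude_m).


Correction factor = 1 - 0.000004 * 548 = 0.997808
t_corrected = t_sea * factor = 10.36 * 0.997808
t_corrected = 10.3373 s

10.3373 s


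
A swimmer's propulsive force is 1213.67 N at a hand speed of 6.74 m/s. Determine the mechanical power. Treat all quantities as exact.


P = F * v
P = 1213.67 * 6.74
P = 8180.1358 W

8180.1358 W


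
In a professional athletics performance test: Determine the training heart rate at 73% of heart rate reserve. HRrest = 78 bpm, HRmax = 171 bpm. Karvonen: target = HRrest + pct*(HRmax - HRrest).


Target = HRrest + pct*(HRmax - HRrest)
Heart rate reserve = HRmax - HRrest = 171 - 78 = 93 bpm
Fraction = 73% = 0.73
Target = 78 + 0.73 * 93
Target = 78 + 67.89 = 145.89 bpm

145.89 bpm


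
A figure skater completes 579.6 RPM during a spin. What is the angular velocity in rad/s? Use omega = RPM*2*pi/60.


omega = RPM * 2 * pi / 60
omega = 579.6 * 2 * 3.14159 / 60
omega = 3641.7342 / 60 = 60.6956 rad/s

60.6956 rad/s


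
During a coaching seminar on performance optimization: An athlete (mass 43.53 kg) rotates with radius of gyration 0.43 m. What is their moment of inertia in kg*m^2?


I = m * k^2
I = 43.53 * 0.43^2
I = 43.53 * 0.1849 = 8.0487 kg*m^2

8.0487 kg*m^2


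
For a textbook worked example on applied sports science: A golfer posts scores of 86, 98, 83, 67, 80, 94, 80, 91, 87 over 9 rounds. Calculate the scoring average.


Average = sum / n
Sum = 766
Average = 766 / 9 = 85.1111

85.1111


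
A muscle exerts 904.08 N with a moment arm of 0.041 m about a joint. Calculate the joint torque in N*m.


tau = F * d
tau = 904.08 * 0.041
tau = 37.0673 N*m

37.0673 N*m


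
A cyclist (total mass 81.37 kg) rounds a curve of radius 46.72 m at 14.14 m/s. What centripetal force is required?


Fc = m * v^2 / r
v^2 = 14.14^2 = 199.9396
Fc = 81.37 * 199.9396 / 46.72
Fc = 16269.0853 / 46.72 = 348.2253 N

348.2253 N


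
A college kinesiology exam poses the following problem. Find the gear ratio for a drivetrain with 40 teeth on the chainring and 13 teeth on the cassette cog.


GR = front_teeth / rear_teeth
GR = 40 / 13
GR = 3.0769

3.0769


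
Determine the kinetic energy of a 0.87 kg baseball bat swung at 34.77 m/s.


KE = 0.5 * m * v^2
KE = 0.5 * 0.87 * 34.77^2
KE = 0.5 * 0.87 * 1208.9529 = 525.8945 J

525.8945 J


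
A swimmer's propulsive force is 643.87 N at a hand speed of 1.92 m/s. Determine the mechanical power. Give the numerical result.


P = F * v
P = 643.87 * 1.92
P = 1236.2304 W

1236.2304 W


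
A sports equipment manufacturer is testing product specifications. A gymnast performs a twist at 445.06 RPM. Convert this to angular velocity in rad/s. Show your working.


omega = RPM * 2 * pi / 60
omega = 445.06 * 2 * 3.14159 / 60
omega = 2796.3945 / 60 = 46.6066 rad/s

46.6066 rad/s


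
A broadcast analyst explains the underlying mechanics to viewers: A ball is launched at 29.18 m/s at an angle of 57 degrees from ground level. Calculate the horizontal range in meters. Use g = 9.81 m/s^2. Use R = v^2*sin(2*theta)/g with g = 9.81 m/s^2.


R = v^2 * sin(2*theta) / g
Convert angle to radians: theta = 57 deg = 0.9948 rad
sin(2*theta) = sin(1.9897) = 0.9135
R = 29.18^2 * 0.9135 / 9.81
R = 851.4724 * 0.9135 / 9.81 = 79.2924 m

79.2924 m


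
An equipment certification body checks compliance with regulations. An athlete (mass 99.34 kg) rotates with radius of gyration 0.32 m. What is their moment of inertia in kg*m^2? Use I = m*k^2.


I = m * k^2
I = 99.34 * 0.32^2
I = 99.34 * 0.1024 = 10.1724 kg*m^2

10.1724 kg*m^2


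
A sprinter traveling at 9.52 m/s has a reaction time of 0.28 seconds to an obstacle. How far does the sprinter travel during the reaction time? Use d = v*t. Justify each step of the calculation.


d = v * t
d = 9.52 * 0.28
d = 2.6656 m

2.6656 m


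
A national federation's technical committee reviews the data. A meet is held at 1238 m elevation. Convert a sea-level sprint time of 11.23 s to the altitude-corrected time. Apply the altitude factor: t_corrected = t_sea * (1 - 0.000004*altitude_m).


Correction factor = 1 - 0.000004 * 1238 = 0.995048
t_corrected = t_sea * factor = 11.23 * 0.995048
t_corrected = 11.1744 s

11.1744 s


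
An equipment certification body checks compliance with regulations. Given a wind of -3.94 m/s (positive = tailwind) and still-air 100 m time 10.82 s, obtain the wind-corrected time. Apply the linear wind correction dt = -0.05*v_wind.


dt = -0.05 * v_wind = -0.05 * -3.94 = 0.197 s
t_corrected = t_still + dt = 10.82 + (0.197)
t_corrected = 11.017 s

11.017 s


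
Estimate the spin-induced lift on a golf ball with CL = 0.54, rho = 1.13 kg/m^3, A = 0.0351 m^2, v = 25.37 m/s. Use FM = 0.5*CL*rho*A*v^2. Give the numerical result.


FM = 0.5 * CL * rho * A * v^2
FM = 0.5 * 0.54 * 1.13 * 0.0351 * 25.37^2
v^2 = 643.6369
FM = 0.5 * 0.54 * 1.13 * 0.0351 * 643.6369 = 6.8927 N

6.8927 N


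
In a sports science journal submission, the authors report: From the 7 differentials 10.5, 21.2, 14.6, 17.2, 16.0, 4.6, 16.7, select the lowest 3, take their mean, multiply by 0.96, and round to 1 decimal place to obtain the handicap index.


All differentials: 10.5, 21.2, 14.6, 17.2, 16.0, 4.6, 16.7
Sorted: 4.6, 10.5, 14.6, 16.0, 16.7, 17.2, 21.2
Best 3: 4.6, 10.5, 14.6
Average of best = 29.7 / 3 = 9.9
Raw index = 9.9 * 0.96 = 9.504
Handicap index = round(9.504, 1) = 9.5

9.5


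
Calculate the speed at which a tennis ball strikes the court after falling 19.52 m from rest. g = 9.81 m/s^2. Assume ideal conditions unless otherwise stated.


v = sqrt(2 * g * h)
v = sqrt(2 * 9.81 * 19.52)
v = sqrt(382.9824) = 19.5699 m/s

19.5699 m/s


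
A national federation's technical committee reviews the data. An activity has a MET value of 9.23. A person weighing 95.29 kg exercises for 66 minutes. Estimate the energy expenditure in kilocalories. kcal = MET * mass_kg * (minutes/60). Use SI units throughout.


kcal = MET * mass * time_hr
Convert time: 66 min = 1.1 hr
kcal = 9.23 * 95.29 * 1.1
kcal = 967.4794 kcal

967.4794 kcal


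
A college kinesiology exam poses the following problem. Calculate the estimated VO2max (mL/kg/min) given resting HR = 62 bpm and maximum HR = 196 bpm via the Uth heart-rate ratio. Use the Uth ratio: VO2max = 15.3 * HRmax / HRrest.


VO2max = 15.3 * HRmax / HRrest
VO2max = 15.3 * 196 / 62
VO2max = 2998.8 / 62 = 48.3677 mL/kg/min

48.3677 mL/kg/min


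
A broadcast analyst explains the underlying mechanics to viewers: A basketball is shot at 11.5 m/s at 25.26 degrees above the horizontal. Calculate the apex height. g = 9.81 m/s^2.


H = (v*sin(theta))^2 / (2*g)
vy = v*sin(theta) = 11.5 * sin(25.26 deg) = 4.9074 m/s
H = vy^2 / (2*g) = 24.0821 / (2*9.81)
H = 24.0821 / 19.62 = 1.2274 m

1.2274 m


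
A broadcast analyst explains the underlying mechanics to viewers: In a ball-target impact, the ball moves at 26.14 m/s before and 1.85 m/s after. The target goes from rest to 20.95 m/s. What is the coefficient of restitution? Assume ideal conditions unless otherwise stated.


e = (v2_after - v1_after) / (v1_before - v2_before)
Numerator = 20.95 - 1.85 = 19.1
Denominator = 26.14 - 0 = 26.14
e = 19.1 / 26.14 = 0.7307

0.7307


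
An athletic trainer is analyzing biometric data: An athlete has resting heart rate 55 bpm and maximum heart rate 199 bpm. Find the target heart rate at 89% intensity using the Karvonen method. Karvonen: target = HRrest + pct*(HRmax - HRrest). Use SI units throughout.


Target = HRrest + pct*(HRmax - HRrest)
Heart rate reserve = HRmax - HRrest = 199 - 55 = 144 bpm
Fraction = 89% = 0.89
Target = 55 + 0.89 * 144
Target = 55 + 128.16 = 183.16 bpm

183.16 bpm


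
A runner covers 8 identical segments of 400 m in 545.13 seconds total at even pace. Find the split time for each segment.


Split time = total_time / n_laps = 545.13 / 8
Split time = 68.1412 s per lap

68.1412 s


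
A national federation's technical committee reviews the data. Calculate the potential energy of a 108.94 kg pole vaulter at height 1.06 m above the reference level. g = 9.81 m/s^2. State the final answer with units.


PE = m * g * h
PE = 108.94 * 9.81 * 1.06
PE = 1068.7014 * 1.06 = 1132.8235 J

1132.8235 J


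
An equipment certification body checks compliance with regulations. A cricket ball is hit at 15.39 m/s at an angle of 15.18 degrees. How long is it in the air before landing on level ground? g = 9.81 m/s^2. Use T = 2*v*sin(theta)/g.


T = 2*v*sin(theta)/g
sin(theta) = sin(15.18 deg) = 0.2619
T = 2*15.39*0.2619 / 9.81
T = 8.0598 / 9.81 = 0.8216 s

0.8216 s


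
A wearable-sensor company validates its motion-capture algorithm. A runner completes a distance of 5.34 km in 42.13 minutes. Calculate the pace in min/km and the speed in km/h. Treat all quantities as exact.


Pace = time / distance = 42.13 min / 5.34 km = 7.8895 min/km
Speed = distance / time_in_hours = 5.34 / 0.7022 hr
Speed = 7.605 km/h

7.8895 min/km, 7.605 km/h


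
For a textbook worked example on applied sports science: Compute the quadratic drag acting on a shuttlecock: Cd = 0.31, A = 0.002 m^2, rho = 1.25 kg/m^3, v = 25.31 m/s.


Fd = 0.5 * Cd * rho * A * v^2
Fd = 0.5 * 0.31 * 1.25 * 0.002 * 25.31^2
v^2 = 640.5961
Fd = 0.5 * 0.31 * 1.25 * 0.002 * 640.5961 = 0.2482 N

0.2482 N


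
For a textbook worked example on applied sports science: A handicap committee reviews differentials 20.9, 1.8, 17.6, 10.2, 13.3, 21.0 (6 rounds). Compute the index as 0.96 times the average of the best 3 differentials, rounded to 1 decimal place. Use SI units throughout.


All differentials: 20.9, 1.8, 17.6, 10.2, 13.3, 21.0
Sorted: 1.8, 10.2, 13.3, 17.6, 20.9, 21.0
Best 3: 1.8, 10.2, 13.3
Average of best = 25.3 / 3 = 8.4333
Raw index = 8.4333 * 0.96 = 8.096
Handicap index = round(8.096, 1) = 8.1

8.1


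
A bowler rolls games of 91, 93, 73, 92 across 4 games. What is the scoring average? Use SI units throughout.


Average = sum / n
Sum = 349
Average = 349 / 4 = 87.25

87.25


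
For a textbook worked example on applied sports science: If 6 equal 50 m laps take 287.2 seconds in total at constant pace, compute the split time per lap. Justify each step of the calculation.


Split time = total_time / n_laps = 287.2 / 6
Split time = 47.8667 s per lap

47.8667 s


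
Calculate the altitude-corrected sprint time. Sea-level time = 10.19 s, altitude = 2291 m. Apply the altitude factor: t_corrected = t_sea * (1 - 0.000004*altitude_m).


Correction factor = 1 - 0.000004 * 2291 = 0.990836
t_corrected = t_sea * factor = 10.19 * 0.990836
t_corrected = 10.0966 s

10.0966 s


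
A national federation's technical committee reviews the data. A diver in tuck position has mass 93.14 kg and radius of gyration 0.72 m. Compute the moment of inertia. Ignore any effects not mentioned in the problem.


I = m * k^2
I = 93.14 * 0.72^2
I = 93.14 * 0.5184 = 48.2838 kg*m^2

48.2838 kg*m^2


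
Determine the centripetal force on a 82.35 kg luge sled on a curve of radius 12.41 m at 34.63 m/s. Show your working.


Fc = m * v^2 / r
v^2 = 34.63^2 = 1199.2369
Fc = 82.35 * 1199.2369 / 12.41
Fc = 98757.1587 / 12.41 = 7957.8694 N

7957.8694 N


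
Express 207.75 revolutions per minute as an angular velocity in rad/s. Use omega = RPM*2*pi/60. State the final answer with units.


omega = RPM * 2 * pi / 60
omega = 207.75 * 2 * 3.14159 / 60
omega = 1305.3317 / 60 = 21.7555 rad/s

21.7555 rad/s


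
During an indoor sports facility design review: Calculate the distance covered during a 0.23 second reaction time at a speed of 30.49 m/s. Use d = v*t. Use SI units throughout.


d = v * t
d = 30.49 * 0.23
d = 7.0127 m

7.0127 m


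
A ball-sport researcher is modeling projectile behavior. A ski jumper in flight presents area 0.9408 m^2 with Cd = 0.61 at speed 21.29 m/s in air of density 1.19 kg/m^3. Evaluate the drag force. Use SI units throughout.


Fd = 0.5 * Cd * rho * A * v^2
Fd = 0.5 * 0.61 * 1.19 * 0.9408 * 21.29^2
v^2 = 453.2641
Fd = 0.5 * 0.61 * 1.19 * 0.9408 * 453.2641 = 154.7731 N

154.7731 N


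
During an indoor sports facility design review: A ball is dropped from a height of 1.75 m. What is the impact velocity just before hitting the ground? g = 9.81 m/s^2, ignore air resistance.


v = sqrt(2 * g * h)
v = sqrt(2 * 9.81 * 1.75)
v = sqrt(34.335) = 5.8596 m/s

5.8596 m/s


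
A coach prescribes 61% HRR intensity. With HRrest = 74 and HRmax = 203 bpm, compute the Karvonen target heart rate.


Target = HRrest + pct*(HRmax - HRrest)
Heart rate reserve = HRmax - HRrest = 203 - 74 = 129 bpm
Fraction = 61% = 0.61
Target = 74 + 0.61 * 129
Target = 74 + 78.69 = 152.69 bpm

152.69 bpm


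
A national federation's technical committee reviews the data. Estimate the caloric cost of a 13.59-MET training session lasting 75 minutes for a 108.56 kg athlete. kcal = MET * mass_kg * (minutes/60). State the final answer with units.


kcal = MET * mass * time_hr
Convert time: 75 min = 1.25 hr
kcal = 13.59 * 108.56 * 1.25
kcal = 1844.163 kcal

1844.163 kcal


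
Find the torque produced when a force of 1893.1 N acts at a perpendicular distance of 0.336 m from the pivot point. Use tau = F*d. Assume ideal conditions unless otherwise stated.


tau = F * d
tau = 1893.1 * 0.336
tau = 636.0816 N*m

636.0816 N*m


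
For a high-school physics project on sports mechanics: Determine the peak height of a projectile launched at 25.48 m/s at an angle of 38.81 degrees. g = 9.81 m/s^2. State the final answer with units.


H = (v*sin(theta))^2 / (2*g)
vy = v*sin(theta) = 25.48 * sin(38.81 deg) = 15.9693 m/s
H = vy^2 / (2*g) = 255.0195 / (2*9.81)
H = 255.0195 / 19.62 = 12.9979 m

12.9979 m


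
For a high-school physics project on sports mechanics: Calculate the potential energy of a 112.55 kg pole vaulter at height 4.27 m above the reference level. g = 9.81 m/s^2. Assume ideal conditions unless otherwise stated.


PE = m * g * h
PE = 112.55 * 9.81 * 4.27
PE = 1104.1155 * 4.27 = 4714.5732 J

4714.5732 J


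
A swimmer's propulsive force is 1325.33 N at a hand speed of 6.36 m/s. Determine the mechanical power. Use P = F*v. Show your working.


P = F * v
P = 1325.33 * 6.36
P = 8429.0988 W

8429.0988 W


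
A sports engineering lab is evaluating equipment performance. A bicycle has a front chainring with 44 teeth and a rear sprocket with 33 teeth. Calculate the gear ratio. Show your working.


GR = front_teeth / rear_teeth
GR = 44 / 33
GR = 1.3333

1.3333


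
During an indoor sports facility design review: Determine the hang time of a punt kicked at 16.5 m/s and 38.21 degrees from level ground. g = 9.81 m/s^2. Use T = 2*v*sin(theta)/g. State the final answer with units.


T = 2*v*sin(theta)/g
sin(theta) = sin(38.21 deg) = 0.6185
T = 2*16.5*0.6185 / 9.81
T = 20.412 / 9.81 = 2.0807 s

2.0807 s


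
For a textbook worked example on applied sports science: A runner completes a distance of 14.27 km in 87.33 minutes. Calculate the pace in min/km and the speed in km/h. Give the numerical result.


Pace = time / distance = 87.33 min / 14.27 km = 6.1198 min/km
Speed = distance / time_in_hours = 14.27 / 1.4555 hr
Speed = 9.8042 km/h

6.1198 min/km, 9.8042 km/h


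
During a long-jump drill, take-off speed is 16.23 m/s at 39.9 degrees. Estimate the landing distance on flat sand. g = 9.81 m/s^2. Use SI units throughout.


R = v^2 * sin(2*theta) / g
Convert angle to radians: theta = 39.9 deg = 0.6964 rad
sin(2*theta) = sin(1.3928) = 0.9842
R = 16.23^2 * 0.9842 / 9.81
R = 263.4129 * 0.9842 / 9.81 = 26.4271 m

26.4271 m


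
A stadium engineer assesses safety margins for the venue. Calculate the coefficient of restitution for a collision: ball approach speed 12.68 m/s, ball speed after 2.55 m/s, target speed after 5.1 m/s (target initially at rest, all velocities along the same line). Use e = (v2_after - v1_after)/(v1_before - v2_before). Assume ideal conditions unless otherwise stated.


e = (v2_after - v1_after) / (v1_before - v2_before)
Numerator = 5.1 - 2.55 = 2.55
Denominator = 12.68 - 0 = 12.68
e = 2.55 / 12.68 = 0.2011

0.2011


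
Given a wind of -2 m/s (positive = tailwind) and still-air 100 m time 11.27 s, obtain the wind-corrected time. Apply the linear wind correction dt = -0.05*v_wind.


dt = -0.05 * v_wind = -0.05 * -2 = 0.1 s
t_corrected = t_still + dt = 11.27 + (0.1)
t_corrected = 11.37 s

11.37 s


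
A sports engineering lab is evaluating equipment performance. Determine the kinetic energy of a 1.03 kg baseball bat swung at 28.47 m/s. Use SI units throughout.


KE = 0.5 * m * v^2
KE = 0.5 * 1.03 * 28.47^2
KE = 0.5 * 1.03 * 810.5409 = 417.4286 J

417.4286 J


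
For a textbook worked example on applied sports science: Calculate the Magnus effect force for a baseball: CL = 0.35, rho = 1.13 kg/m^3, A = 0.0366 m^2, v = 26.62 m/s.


FM = 0.5 * CL * rho * A * v^2
FM = 0.5 * 0.35 * 1.13 * 0.0366 * 26.62^2
v^2 = 708.6244
FM = 0.5 * 0.35 * 1.13 * 0.0366 * 708.6244 = 5.1288 N

5.1288 N


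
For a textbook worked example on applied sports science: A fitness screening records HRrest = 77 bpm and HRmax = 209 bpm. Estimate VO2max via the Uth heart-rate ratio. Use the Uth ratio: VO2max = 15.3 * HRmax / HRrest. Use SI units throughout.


VO2max = 15.3 * HRmax / HRrest
VO2max = 15.3 * 209 / 77
VO2max = 3197.7 / 77 = 41.5286 mL/kg/min

41.5286 mL/kg/min


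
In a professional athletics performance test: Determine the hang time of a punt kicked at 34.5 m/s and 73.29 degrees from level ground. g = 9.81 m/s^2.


T = 2*v*sin(theta)/g
sin(theta) = sin(73.29 deg) = 0.9578
T = 2*34.5*0.9578 / 9.81
T = 66.0863 / 9.81 = 6.7366 s

6.7366 s


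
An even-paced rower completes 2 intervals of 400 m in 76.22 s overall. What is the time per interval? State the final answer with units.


Split time = total_time / n_laps = 76.22 / 2
Split time = 38.11 s per lap

38.11 s


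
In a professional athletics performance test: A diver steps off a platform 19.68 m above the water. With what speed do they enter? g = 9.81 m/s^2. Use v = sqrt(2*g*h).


v = sqrt(2 * g * h)
v = sqrt(2 * 9.81 * 19.68)
v = sqrt(386.1216) = 19.65 m/s

19.65 m/s


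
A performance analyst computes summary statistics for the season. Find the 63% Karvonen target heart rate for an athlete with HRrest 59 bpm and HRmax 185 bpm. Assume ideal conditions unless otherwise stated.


Target = HRrest + pct*(HRmax - HRrest)
Heart rate reserve = HRmax - HRrest = 185 - 59 = 126 bpm
Fraction = 63% = 0.63
Target = 59 + 0.63 * 126
Target = 59 + 79.38 = 138.38 bpm

138.38 bpm


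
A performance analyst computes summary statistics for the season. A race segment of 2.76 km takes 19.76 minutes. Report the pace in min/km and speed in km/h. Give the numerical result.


Pace = time / distance = 19.76 min / 2.76 km = 7.1594 min/km
Speed = distance / time_in_hours = 2.76 / 0.3293 hr
Speed = 8.3806 km/h

7.1594 min/km, 8.3806 km/h


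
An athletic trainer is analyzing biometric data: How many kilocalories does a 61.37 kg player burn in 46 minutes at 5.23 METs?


kcal = MET * mass * time_hr
Convert time: 46 min = 0.7667 hr
kcal = 5.23 * 61.37 * 0.7667
kcal = 246.0732 kcal

246.0732 kcal


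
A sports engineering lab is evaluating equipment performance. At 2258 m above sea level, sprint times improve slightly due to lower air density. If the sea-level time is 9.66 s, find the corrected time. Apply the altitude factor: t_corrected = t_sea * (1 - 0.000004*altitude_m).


Correction factor = 1 - 0.000004 * 2258 = 0.990968
t_corrected = t_sea * factor = 9.66 * 0.990968
t_corrected = 9.5728 s

9.5728 s


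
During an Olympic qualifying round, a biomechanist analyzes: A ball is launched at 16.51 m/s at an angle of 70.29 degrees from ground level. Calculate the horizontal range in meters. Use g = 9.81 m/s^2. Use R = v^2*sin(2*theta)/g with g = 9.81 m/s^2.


R = v^2 * sin(2*theta) / g
Convert angle to radians: theta = 70.29 deg = 1.2268 rad
sin(2*theta) = sin(2.4536) = 0.635
R = 16.51^2 * 0.635 / 9.81
R = 272.5801 * 0.635 / 9.81 = 17.6441 m

17.6441 m


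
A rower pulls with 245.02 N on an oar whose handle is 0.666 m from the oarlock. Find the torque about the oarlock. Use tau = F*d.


tau = F * d
tau = 245.02 * 0.666
tau = 163.1833 N*m

163.1833 N*m


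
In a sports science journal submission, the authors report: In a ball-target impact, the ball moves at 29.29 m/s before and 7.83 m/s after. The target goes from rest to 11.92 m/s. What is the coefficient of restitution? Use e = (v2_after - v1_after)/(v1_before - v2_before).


e = (v2_after - v1_after) / (v1_before - v2_before)
Numerator = 11.92 - 7.83 = 4.09
Denominator = 29.29 - 0 = 29.29
e = 4.09 / 29.29 = 0.1396

0.1396


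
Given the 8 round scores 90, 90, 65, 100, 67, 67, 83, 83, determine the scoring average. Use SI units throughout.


Average = sum / n
Sum = 645
Average = 645 / 8 = 80.625

80.625


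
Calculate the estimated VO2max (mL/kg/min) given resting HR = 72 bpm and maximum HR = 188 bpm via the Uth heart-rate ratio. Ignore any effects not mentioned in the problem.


VO2max = 15.3 * HRmax / HRrest
VO2max = 15.3 * 188 / 72
VO2max = 2876.4 / 72 = 39.95 mL/kg/min

39.95 mL/kg/min


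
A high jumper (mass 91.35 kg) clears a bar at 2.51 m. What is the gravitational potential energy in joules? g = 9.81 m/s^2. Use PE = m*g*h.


PE = m * g * h
PE = 91.35 * 9.81 * 2.51
PE = 896.1435 * 2.51 = 2249.3202 J

2249.3202 J


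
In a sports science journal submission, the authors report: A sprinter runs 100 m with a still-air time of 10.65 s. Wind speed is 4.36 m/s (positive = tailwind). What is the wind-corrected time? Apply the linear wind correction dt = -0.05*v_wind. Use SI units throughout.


dt = -0.05 * v_wind = -0.05 * 4.36 = -0.218 s
t_corrected = t_still + dt = 10.65 + (-0.218)
t_corrected = 10.432 s

10.432 s


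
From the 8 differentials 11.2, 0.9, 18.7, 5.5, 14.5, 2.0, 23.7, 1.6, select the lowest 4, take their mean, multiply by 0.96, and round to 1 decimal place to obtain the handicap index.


All differentials: 11.2, 0.9, 18.7, 5.5, 14.5, 2.0, 23.7, 1.6
Sorted: 0.9, 1.6, 2.0, 5.5, 11.2, 14.5, 18.7, 23.7
Best 4: 0.9, 1.6, 2.0, 5.5
Average of best = 10 / 4 = 2.5
Raw index = 2.5 * 0.96 = 2.4
Handicap index = round(2.4, 1) = 2.4

2.4


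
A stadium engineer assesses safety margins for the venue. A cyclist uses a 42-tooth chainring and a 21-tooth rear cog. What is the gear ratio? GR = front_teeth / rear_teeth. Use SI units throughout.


GR = front_teeth / rear_teeth
GR = 42 / 21
GR = 2

2


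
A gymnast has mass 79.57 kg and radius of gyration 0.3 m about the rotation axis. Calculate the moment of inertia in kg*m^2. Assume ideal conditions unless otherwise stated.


I = m * k^2
I = 79.57 * 0.3^2
I = 79.57 * 0.09 = 7.1613 kg*m^2

7.1613 kg*m^2


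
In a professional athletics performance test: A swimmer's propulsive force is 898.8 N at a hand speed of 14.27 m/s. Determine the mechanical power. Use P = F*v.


P = F * v
P = 898.8 * 14.27
P = 12825.876 W

12825.876 W


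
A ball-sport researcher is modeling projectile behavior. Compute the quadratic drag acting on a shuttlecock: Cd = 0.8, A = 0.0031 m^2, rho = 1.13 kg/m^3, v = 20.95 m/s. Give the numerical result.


Fd = 0.5 * Cd * rho * A * v^2
Fd = 0.5 * 0.8 * 1.13 * 0.0031 * 20.95^2
v^2 = 438.9025
Fd = 0.5 * 0.8 * 1.13 * 0.0031 * 438.9025 = 0.615 N

0.615 N


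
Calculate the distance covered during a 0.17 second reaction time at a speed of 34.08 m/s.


d = v * t
d = 34.08 * 0.17
d = 5.7936 m

5.7936 m


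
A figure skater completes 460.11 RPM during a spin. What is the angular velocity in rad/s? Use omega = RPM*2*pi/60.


omega = RPM * 2 * pi / 60
omega = 460.11 * 2 * 3.14159 / 60
omega = 2890.9564 / 60 = 48.1826 rad/s

48.1826 rad/s


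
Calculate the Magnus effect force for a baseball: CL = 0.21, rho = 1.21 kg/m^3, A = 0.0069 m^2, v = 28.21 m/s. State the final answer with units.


FM = 0.5 * CL * rho * A * v^2
FM = 0.5 * 0.21 * 1.21 * 0.0069 * 28.21^2
v^2 = 795.8041
FM = 0.5 * 0.21 * 1.21 * 0.0069 * 795.8041 = 0.6976 N

0.6976 N


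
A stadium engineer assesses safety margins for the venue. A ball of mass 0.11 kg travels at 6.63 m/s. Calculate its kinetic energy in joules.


KE = 0.5 * m * v^2
KE = 0.5 * 0.11 * 6.63^2
KE = 0.5 * 0.11 * 43.9569 = 2.4176 J

2.4176 J


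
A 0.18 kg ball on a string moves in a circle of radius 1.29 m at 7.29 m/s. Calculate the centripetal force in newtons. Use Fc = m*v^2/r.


Fc = m * v^2 / r
v^2 = 7.29^2 = 53.1441
Fc = 0.18 * 53.1441 / 1.29
Fc = 9.5659 / 1.29 = 7.4155 N

7.4155 N


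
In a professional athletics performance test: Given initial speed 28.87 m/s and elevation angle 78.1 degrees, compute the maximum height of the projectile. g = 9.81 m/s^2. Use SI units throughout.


H = (v*sin(theta))^2 / (2*g)
vy = v*sin(theta) = 28.87 * sin(78.1 deg) = 28.2496 m/s
H = vy^2 / (2*g) = 798.0373 / (2*9.81)
H = 798.0373 / 19.62 = 40.6747 m

40.6747 m


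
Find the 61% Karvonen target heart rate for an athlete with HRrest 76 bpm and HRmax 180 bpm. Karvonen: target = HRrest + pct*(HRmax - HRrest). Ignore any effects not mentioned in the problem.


Target = HRrest + pct*(HRmax - HRrest)
Heart rate reserve = HRmax - HRrest = 180 - 76 = 104 bpm
Fraction = 61% = 0.61
Target = 76 + 0.61 * 104
Target = 76 + 63.44 = 139.44 bpm

139.44 bpm


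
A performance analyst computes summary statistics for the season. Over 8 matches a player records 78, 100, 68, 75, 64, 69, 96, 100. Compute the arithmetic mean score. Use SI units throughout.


Average = sum / n
Sum = 650
Average = 650 / 8 = 81.25

81.25


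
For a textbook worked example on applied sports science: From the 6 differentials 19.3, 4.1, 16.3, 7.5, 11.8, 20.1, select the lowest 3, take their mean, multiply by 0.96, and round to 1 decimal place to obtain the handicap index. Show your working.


All differentials: 19.3, 4.1, 16.3, 7.5, 11.8, 20.1
Sorted: 4.1, 7.5, 11.8, 16.3, 19.3, 20.1
Best 3: 4.1, 7.5, 11.8
Average of best = 23.4 / 3 = 7.8
Raw index = 7.8 * 0.96 = 7.488
Handicap index = round(7.488, 1) = 7.5

7.5


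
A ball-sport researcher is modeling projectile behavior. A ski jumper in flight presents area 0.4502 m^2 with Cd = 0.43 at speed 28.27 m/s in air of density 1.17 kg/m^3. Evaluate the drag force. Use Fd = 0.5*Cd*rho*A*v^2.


Fd = 0.5 * Cd * rho * A * v^2
Fd = 0.5 * 0.43 * 1.17 * 0.4502 * 28.27^2
v^2 = 799.1929
Fd = 0.5 * 0.43 * 1.17 * 0.4502 * 799.1929 = 90.5068 N

90.5068 N


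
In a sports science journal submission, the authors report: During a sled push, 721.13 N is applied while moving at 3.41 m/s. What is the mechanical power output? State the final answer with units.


P = F * v
P = 721.13 * 3.41
P = 2459.0533 W

2459.0533 W


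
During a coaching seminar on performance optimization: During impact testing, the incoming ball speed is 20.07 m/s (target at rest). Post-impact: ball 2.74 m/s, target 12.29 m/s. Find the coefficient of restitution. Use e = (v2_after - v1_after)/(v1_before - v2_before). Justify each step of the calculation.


e = (v2_after - v1_after) / (v1_before - v2_before)
Numerator = 12.29 - 2.74 = 9.55
Denominator = 20.07 - 0 = 20.07
e = 9.55 / 20.07 = 0.4758

0.4758


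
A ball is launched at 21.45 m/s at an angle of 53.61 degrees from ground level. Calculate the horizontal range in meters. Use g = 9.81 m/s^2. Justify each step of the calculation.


R = v^2 * sin(2*theta) / g
Convert angle to radians: theta = 53.61 deg = 0.9357 rad
sin(2*theta) = sin(1.8713) = 0.9552
R = 21.45^2 * 0.9552 / 9.81
R = 460.1025 * 0.9552 / 9.81 = 44.799 m

44.799 m


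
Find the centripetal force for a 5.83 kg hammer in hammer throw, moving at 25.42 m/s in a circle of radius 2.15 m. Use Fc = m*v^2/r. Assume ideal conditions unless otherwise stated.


Fc = m * v^2 / r
v^2 = 25.42^2 = 646.1764
Fc = 5.83 * 646.1764 / 2.15
Fc = 3767.2084 / 2.15 = 1752.19 N

1752.19 N


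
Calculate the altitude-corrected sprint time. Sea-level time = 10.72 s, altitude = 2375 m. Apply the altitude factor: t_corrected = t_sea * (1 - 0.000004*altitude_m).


Correction factor = 1 - 0.000004 * 2375 = 0.9905
t_corrected = t_sea * factor = 10.72 * 0.9905
t_corrected = 10.6182 s

10.6182 s


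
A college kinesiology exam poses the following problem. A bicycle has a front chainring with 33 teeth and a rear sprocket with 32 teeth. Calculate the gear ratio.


GR = front_teeth / rear_teeth
GR = 33 / 32
GR = 1.0312

1.0312


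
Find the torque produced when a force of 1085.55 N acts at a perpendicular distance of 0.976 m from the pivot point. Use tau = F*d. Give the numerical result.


tau = F * d
tau = 1085.55 * 0.976
tau = 1059.4968 N*m

1059.4968 N*m


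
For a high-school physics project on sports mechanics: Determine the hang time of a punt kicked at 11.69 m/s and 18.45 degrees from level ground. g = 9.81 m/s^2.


T = 2*v*sin(theta)/g
sin(theta) = sin(18.45 deg) = 0.3165
T = 2*11.69*0.3165 / 9.81
T = 7.3992 / 9.81 = 0.7543 s

0.7543 s


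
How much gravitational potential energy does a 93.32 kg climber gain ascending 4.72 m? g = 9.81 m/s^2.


PE = m * g * h
PE = 93.32 * 9.81 * 4.72
PE = 915.4692 * 4.72 = 4321.0146 J

4321.0146 J


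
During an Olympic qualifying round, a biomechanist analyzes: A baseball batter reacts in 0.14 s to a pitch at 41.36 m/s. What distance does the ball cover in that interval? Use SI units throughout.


d = v * t
d = 41.36 * 0.14
d = 5.7904 m

5.7904 m


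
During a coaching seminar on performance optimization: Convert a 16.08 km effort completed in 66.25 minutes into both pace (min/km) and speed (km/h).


Pace = time / distance = 66.25 min / 16.08 km = 4.12 min/km
Speed = distance / time_in_hours = 16.08 / 1.1042 hr
Speed = 14.563 km/h

4.12 min/km, 14.563 km/h


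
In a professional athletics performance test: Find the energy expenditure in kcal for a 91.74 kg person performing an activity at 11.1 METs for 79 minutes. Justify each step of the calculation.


kcal = MET * mass * time_hr
Convert time: 79 min = 1.3167 hr
kcal = 11.1 * 91.74 * 1.3167
kcal = 1340.7801 kcal

1340.7801 kcal


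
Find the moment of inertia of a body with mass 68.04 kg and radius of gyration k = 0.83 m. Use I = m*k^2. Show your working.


I = m * k^2
I = 68.04 * 0.83^2
I = 68.04 * 0.6889 = 46.8728 kg*m^2

46.8728 kg*m^2


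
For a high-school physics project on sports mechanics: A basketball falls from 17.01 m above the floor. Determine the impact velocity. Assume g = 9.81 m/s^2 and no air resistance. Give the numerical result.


v = sqrt(2 * g * h)
v = sqrt(2 * 9.81 * 17.01)
v = sqrt(333.7362) = 18.2684 m/s

18.2684 m/s


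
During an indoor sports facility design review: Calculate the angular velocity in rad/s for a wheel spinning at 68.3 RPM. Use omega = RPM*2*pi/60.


omega = RPM * 2 * pi / 60
omega = 68.3 * 2 * 3.14159 / 60
omega = 429.1416 / 60 = 7.1524 rad/s

7.1524 rad/s


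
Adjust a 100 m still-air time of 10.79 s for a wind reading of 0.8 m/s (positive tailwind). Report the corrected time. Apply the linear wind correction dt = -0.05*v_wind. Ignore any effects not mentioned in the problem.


dt = -0.05 * v_wind = -0.05 * 0.8 = -0.04 s
t_corrected = t_still + dt = 10.79 + (-0.04)
t_corrected = 10.75 s

10.75 s


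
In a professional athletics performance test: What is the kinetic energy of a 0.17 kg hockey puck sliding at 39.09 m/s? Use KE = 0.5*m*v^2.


KE = 0.5 * m * v^2
KE = 0.5 * 0.17 * 39.09^2
KE = 0.5 * 0.17 * 1528.0281 = 129.8824 J

129.8824 J


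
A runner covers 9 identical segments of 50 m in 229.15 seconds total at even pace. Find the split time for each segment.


Split time = total_time / n_laps = 229.15 / 9
Split time = 25.4611 s per lap

25.4611 s


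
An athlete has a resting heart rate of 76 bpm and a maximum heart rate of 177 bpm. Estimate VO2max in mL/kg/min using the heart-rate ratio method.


VO2max = 15.3 * HRmax / HRrest
VO2max = 15.3 * 177 / 76
VO2max = 2708.1 / 76 = 35.6329 mL/kg/min

35.6329 mL/kg/min


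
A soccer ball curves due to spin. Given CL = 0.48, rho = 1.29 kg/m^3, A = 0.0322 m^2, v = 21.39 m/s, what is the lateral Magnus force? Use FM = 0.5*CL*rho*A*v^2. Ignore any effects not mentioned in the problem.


FM = 0.5 * CL * rho * A * v^2
FM = 0.5 * 0.48 * 1.29 * 0.0322 * 21.39^2
v^2 = 457.5321
FM = 0.5 * 0.48 * 1.29 * 0.0322 * 457.5321 = 4.5612 N

4.5612 N


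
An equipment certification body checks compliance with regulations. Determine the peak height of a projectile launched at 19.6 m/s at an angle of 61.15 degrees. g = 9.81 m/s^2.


H = (v*sin(theta))^2 / (2*g)
vy = v*sin(theta) = 19.6 * sin(61.15 deg) = 17.1674 m/s
H = vy^2 / (2*g) = 294.7184 / (2*9.81)
H = 294.7184 / 19.62 = 15.0213 m

15.0213 m


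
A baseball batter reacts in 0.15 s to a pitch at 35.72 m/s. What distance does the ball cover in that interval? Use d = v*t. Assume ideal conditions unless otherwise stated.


d = v * t
d = 35.72 * 0.15
d = 5.358 m

5.358 m


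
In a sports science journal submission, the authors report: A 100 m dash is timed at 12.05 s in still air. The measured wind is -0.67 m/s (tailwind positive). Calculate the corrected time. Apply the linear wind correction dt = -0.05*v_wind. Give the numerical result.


dt = -0.05 * v_wind = -0.05 * -0.67 = 0.0335 s
t_corrected = t_still + dt = 12.05 + (0.0335)
t_corrected = 12.0835 s

12.0835 s


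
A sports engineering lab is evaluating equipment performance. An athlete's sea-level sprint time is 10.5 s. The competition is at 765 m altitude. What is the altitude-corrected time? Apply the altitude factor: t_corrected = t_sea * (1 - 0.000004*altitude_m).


Correction factor = 1 - 0.000004 * 765 = 0.99694
t_corrected = t_sea * factor = 10.5 * 0.99694
t_corrected = 10.4679 s

10.4679 s


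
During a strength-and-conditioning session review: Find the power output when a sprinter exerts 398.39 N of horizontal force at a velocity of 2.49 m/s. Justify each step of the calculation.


P = F * v
P = 398.39 * 2.49
P = 991.9911 W

991.9911 W


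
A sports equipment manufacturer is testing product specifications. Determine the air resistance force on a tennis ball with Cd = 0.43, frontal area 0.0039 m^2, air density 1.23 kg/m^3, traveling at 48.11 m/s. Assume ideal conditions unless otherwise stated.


Fd = 0.5 * Cd * rho * A * v^2
Fd = 0.5 * 0.43 * 1.23 * 0.0039 * 48.11^2
v^2 = 2314.5721
Fd = 0.5 * 0.43 * 1.23 * 0.0039 * 2314.5721 = 2.3871 N

2.3871 N


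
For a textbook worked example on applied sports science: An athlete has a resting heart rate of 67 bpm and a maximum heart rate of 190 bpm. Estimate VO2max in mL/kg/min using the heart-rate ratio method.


VO2max = 15.3 * HRmax / HRrest
VO2max = 15.3 * 190 / 67
VO2max = 2907 / 67 = 43.3881 mL/kg/min

43.3881 mL/kg/min


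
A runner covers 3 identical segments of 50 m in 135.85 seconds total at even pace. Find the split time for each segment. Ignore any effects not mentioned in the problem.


Split time = total_time / n_laps = 135.85 / 3
Split time = 45.2833 s per lap

45.2833 s
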